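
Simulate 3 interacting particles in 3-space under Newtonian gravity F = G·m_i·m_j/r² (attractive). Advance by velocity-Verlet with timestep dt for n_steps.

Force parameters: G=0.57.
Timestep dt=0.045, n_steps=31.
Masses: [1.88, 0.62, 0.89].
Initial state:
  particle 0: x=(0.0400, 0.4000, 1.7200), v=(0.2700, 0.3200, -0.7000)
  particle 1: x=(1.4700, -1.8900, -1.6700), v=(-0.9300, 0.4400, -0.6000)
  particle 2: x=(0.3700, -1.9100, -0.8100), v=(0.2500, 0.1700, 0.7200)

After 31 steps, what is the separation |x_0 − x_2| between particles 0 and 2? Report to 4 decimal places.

step 0: x0=(0.0400, 0.4000, 1.7200) x1=(1.4700, -1.8900, -1.6700) x2=(0.3700, -1.9100, -0.8100)
step 1: x0=(0.0522, 0.4144, 1.6885) x1=(1.4279, -1.8702, -1.6968) x2=(0.3814, -1.9023, -0.7776)
step 2: x0=(0.0643, 0.4286, 1.6568) x1=(1.3854, -1.8503, -1.7231) x2=(0.3930, -1.8944, -0.7454)
step 3: x0=(0.0765, 0.4428, 1.6251) x1=(1.3425, -1.8304, -1.7490) x2=(0.4049, -1.8864, -0.7133)
step 4: x0=(0.0888, 0.4569, 1.5932) x1=(1.2992, -1.8104, -1.7744) x2=(0.4170, -1.8783, -0.6813)
step 5: x0=(0.1010, 0.4710, 1.5613) x1=(1.2555, -1.7904, -1.7993) x2=(0.4294, -1.8700, -0.6494)
step 6: x0=(0.1133, 0.4849, 1.5293) x1=(1.2115, -1.7704, -1.8237) x2=(0.4419, -1.8615, -0.6177)
step 7: x0=(0.1256, 0.4987, 1.4971) x1=(1.1672, -1.7503, -1.8476) x2=(0.4545, -1.8528, -0.5862)
step 8: x0=(0.1379, 0.5125, 1.4649) x1=(1.1226, -1.7302, -1.8710) x2=(0.4673, -1.8440, -0.5548)
step 9: x0=(0.1502, 0.5261, 1.4326) x1=(1.0778, -1.7100, -1.8938) x2=(0.4803, -1.8350, -0.5235)
step 10: x0=(0.1625, 0.5396, 1.4001) x1=(1.0328, -1.6899, -1.9161) x2=(0.4933, -1.8257, -0.4924)
step 11: x0=(0.1749, 0.5530, 1.3676) x1=(0.9876, -1.6697, -1.9379) x2=(0.5065, -1.8163, -0.4614)
step 12: x0=(0.1873, 0.5663, 1.3350) x1=(0.9422, -1.6494, -1.9592) x2=(0.5196, -1.8066, -0.4306)
step 13: x0=(0.1997, 0.5795, 1.3022) x1=(0.8967, -1.6291, -1.9799) x2=(0.5329, -1.7967, -0.3999)
step 14: x0=(0.2122, 0.5926, 1.2693) x1=(0.8511, -1.6088, -2.0002) x2=(0.5461, -1.7866, -0.3693)
step 15: x0=(0.2246, 0.6055, 1.2364) x1=(0.8054, -1.5885, -2.0201) x2=(0.5594, -1.7763, -0.3388)
step 16: x0=(0.2371, 0.6183, 1.2033) x1=(0.7596, -1.5681, -2.0394) x2=(0.5727, -1.7657, -0.3084)
step 17: x0=(0.2496, 0.6310, 1.1702) x1=(0.7138, -1.5477, -2.0584) x2=(0.5860, -1.7548, -0.2781)
step 18: x0=(0.2621, 0.6436, 1.1369) x1=(0.6680, -1.5272, -2.0769) x2=(0.5993, -1.7437, -0.2479)
step 19: x0=(0.2746, 0.6560, 1.1035) x1=(0.6221, -1.5067, -2.0949) x2=(0.6125, -1.7323, -0.2177)
step 20: x0=(0.2872, 0.6682, 1.0700) x1=(0.5762, -1.4862, -2.1126) x2=(0.6257, -1.7207, -0.1876)
step 21: x0=(0.2998, 0.6803, 1.0364) x1=(0.5303, -1.4656, -2.1299) x2=(0.6389, -1.7088, -0.1576)
step 22: x0=(0.3124, 0.6923, 1.0027) x1=(0.4844, -1.4449, -2.1468) x2=(0.6520, -1.6965, -0.1276)
step 23: x0=(0.3250, 0.7041, 0.9689) x1=(0.4385, -1.4242, -2.1633) x2=(0.6650, -1.6840, -0.0976)
step 24: x0=(0.3377, 0.7157, 0.9350) x1=(0.3926, -1.4035, -2.1795) x2=(0.6781, -1.6712, -0.0677)
step 25: x0=(0.3503, 0.7272, 0.9010) x1=(0.3468, -1.3827, -2.1954) x2=(0.6910, -1.6581, -0.0378)
step 26: x0=(0.3630, 0.7385, 0.8670) x1=(0.3010, -1.3618, -2.2108) x2=(0.7039, -1.6447, -0.0079)
step 27: x0=(0.3757, 0.7496, 0.8328) x1=(0.2552, -1.3408, -2.2260) x2=(0.7167, -1.6309, 0.0219)
step 28: x0=(0.3884, 0.7606, 0.7985) x1=(0.2095, -1.3198, -2.2409) x2=(0.7294, -1.6168, 0.0517)
step 29: x0=(0.4012, 0.7714, 0.7641) x1=(0.1638, -1.2988, -2.2554) x2=(0.7421, -1.6023, 0.0815)
step 30: x0=(0.4139, 0.7819, 0.7296) x1=(0.1182, -1.2776, -2.2697) x2=(0.7547, -1.5876, 0.1113)
step 31: x0=(0.4267, 0.7923, 0.6951) x1=(0.0726, -1.2564, -2.2836) x2=(0.7672, -1.5724, 0.1410)

2.4525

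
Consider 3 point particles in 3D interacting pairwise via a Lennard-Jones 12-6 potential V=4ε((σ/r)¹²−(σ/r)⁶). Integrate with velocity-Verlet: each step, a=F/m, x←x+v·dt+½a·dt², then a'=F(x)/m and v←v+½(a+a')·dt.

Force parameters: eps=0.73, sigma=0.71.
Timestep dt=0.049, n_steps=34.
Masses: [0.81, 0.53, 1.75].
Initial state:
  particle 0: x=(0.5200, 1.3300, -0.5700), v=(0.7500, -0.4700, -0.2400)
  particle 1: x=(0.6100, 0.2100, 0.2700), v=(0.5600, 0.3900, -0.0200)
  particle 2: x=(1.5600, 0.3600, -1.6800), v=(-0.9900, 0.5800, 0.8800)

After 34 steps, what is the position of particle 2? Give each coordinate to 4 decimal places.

step 0: x0=(0.5200, 1.3300, -0.5700) x1=(0.6100, 0.2100, 0.2700) x2=(1.5600, 0.3600, -1.6800)
step 1: x0=(0.5568, 1.3067, -0.5816) x1=(0.6374, 0.2295, 0.2687) x2=(1.5115, 0.3884, -1.6369)
step 2: x0=(0.5937, 1.2828, -0.5929) x1=(0.6648, 0.2498, 0.2667) x2=(1.4629, 0.4169, -1.5937)
step 3: x0=(0.6309, 1.2581, -0.6038) x1=(0.6921, 0.2710, 0.2639) x2=(1.4142, 0.4454, -1.5504)
step 4: x0=(0.6682, 1.2325, -0.6145) x1=(0.7195, 0.2934, 0.2601) x2=(1.3655, 0.4741, -1.5069)
step 5: x0=(0.7061, 1.2057, -0.6248) x1=(0.7467, 0.3169, 0.2550) x2=(1.3165, 0.5029, -1.4632)
step 6: x0=(0.7445, 1.1772, -0.6351) x1=(0.7740, 0.3419, 0.2484) x2=(1.2673, 0.5321, -1.4190)
step 7: x0=(0.7841, 1.1464, -0.6459) x1=(0.8013, 0.3685, 0.2399) x2=(1.2175, 0.5618, -1.3741)
step 8: x0=(0.8255, 1.1119, -0.6582) x1=(0.8286, 0.3971, 0.2289) x2=(1.1669, 0.5927, -1.3277)
step 9: x0=(0.8695, 1.0719, -0.6739) x1=(0.8559, 0.4279, 0.2148) x2=(1.1150, 0.6254, -1.2788)
step 10: x0=(0.9130, 1.0311, -0.6859) x1=(0.8834, 0.4615, 0.1965) x2=(1.0634, 0.6577, -1.2303)
step 11: x0=(0.9188, 1.0816, -0.5586) x1=(0.9112, 0.4984, 0.1726) x2=(1.0291, 0.6467, -1.2446)
step 12: x0=(0.9251, 1.1258, -0.4296) x1=(0.9391, 0.5416, 0.1400) x2=(0.9946, 0.6367, -1.2570)
step 13: x0=(0.9319, 1.1644, -0.3032) x1=(0.9670, 0.5888, 0.1026) x2=(0.9598, 0.6281, -1.2669)
step 14: x0=(0.9346, 1.2695, -0.2271) x1=(1.0011, 0.5322, 0.1374) x2=(0.9250, 0.6201, -1.2752)
step 15: x0=(0.9377, 1.3697, -0.1502) x1=(1.0347, 0.4823, 0.1681) x2=(0.8902, 0.6124, -1.2828)
step 16: x0=(0.9414, 1.4635, -0.0717) x1=(1.0671, 0.4414, 0.1949) x2=(0.8555, 0.6049, -1.2898)
step 17: x0=(0.9455, 1.5537, 0.0073) x1=(1.0989, 0.4057, 0.2197) x2=(0.8208, 0.5975, -1.2965)
step 18: x0=(0.9498, 1.6419, 0.0865) x1=(1.1302, 0.3730, 0.2436) x2=(0.7861, 0.5901, -1.3031)
step 19: x0=(0.9543, 1.7290, 0.1657) x1=(1.1612, 0.3419, 0.2670) x2=(0.7515, 0.5828, -1.3094)
step 20: x0=(0.9588, 1.8155, 0.2449) x1=(1.1920, 0.3117, 0.2899) x2=(0.7168, 0.5754, -1.3156)
step 21: x0=(0.9634, 1.9016, 0.3241) x1=(1.2226, 0.2821, 0.3127) x2=(0.6823, 0.5681, -1.3218)
step 22: x0=(0.9680, 1.9875, 0.4033) x1=(1.2531, 0.2528, 0.3352) x2=(0.6477, 0.5608, -1.3279)
step 23: x0=(0.9726, 2.0732, 0.4824) x1=(1.2836, 0.2238, 0.3576) x2=(0.6131, 0.5534, -1.3339)
step 24: x0=(0.9773, 2.1588, 0.5615) x1=(1.3139, 0.1949, 0.3799) x2=(0.5786, 0.5461, -1.3399)
step 25: x0=(0.9819, 2.2444, 0.6406) x1=(1.3442, 0.1661, 0.4021) x2=(0.5441, 0.5388, -1.3458)
step 26: x0=(0.9866, 2.3300, 0.7197) x1=(1.3745, 0.1373, 0.4242) x2=(0.5096, 0.5314, -1.3517)
step 27: x0=(0.9913, 2.4155, 0.7988) x1=(1.4047, 0.1086, 0.4462) x2=(0.4751, 0.5241, -1.3576)
step 28: x0=(0.9959, 2.5010, 0.8778) x1=(1.4349, 0.0800, 0.4682) x2=(0.4406, 0.5167, -1.3635)
step 29: x0=(1.0006, 2.5865, 0.9569) x1=(1.4651, 0.0514, 0.4901) x2=(0.4061, 0.5094, -1.3694)
step 30: x0=(1.0053, 2.6720, 1.0360) x1=(1.4952, 0.0228, 0.5121) x2=(0.3716, 0.5020, -1.3752)
step 31: x0=(1.0099, 2.7575, 1.1150) x1=(1.5254, -0.0058, 0.5339) x2=(0.3371, 0.4946, -1.3811)
step 32: x0=(1.0146, 2.8429, 1.1941) x1=(1.5555, -0.0344, 0.5558) x2=(0.3027, 0.4873, -1.3869)
step 33: x0=(1.0193, 2.9284, 1.2732) x1=(1.5856, -0.0630, 0.5777) x2=(0.2682, 0.4799, -1.3928)
step 34: x0=(1.0239, 3.0139, 1.3522) x1=(1.6156, -0.0915, 0.5995) x2=(0.2337, 0.4726, -1.3986)

(0.2337, 0.4726, -1.3986)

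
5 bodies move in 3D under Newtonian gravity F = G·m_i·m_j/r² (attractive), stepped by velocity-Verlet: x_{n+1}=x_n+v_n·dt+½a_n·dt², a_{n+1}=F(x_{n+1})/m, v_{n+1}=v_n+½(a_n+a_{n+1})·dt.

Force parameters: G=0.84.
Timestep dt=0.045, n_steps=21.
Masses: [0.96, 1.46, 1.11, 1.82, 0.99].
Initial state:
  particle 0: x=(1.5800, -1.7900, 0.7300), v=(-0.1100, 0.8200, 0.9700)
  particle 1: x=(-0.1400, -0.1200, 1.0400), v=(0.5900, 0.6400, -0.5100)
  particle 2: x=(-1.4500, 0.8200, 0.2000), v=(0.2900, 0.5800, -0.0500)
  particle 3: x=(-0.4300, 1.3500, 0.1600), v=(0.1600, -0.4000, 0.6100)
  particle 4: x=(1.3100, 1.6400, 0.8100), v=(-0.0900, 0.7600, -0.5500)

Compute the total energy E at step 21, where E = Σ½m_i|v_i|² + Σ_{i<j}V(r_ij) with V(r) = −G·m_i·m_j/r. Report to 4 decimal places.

-3.6345

step 0: x0=(1.5800, -1.7900, 0.7300) x1=(-0.1400, -0.1200, 1.0400) x2=(-1.4500, 0.8200, 0.2000) x3=(-0.4300, 1.3500, 0.1600) x4=(1.3100, 1.6400, 0.8100)
step 1: x0=(1.5748, -1.7528, 0.7737) x1=(-0.1135, -0.0906, 1.0166) x2=(-1.4355, 0.8464, 0.1979) x3=(-0.4231, 1.3313, 0.1878) x4=(1.3053, 1.6739, 0.7851)
step 2: x0=(1.5691, -1.7148, 0.8173) x1=(-0.0873, -0.0599, 0.9924) x2=(-1.4180, 0.8735, 0.1962) x3=(-0.4169, 1.3112, 0.2162) x4=(1.2993, 1.7070, 0.7599)
step 3: x0=(1.5628, -1.6761, 0.8609) x1=(-0.0613, -0.0278, 0.9673) x2=(-1.3973, 0.9013, 0.1949) x3=(-0.4114, 1.2897, 0.2452) x4=(1.2919, 1.7393, 0.7345)
step 4: x0=(1.5559, -1.6367, 0.9045) x1=(-0.0356, 0.0057, 0.9412) x2=(-1.3732, 0.9296, 0.1941) x3=(-0.4067, 1.2667, 0.2747) x4=(1.2832, 1.7708, 0.7088)
step 5: x0=(1.5485, -1.5965, 0.9480) x1=(-0.0103, 0.0408, 0.9142) x2=(-1.3455, 0.9585, 0.1940) x3=(-0.4029, 1.2421, 0.3048) x4=(1.2730, 1.8015, 0.6829)
step 6: x0=(1.5406, -1.5555, 0.9914) x1=(0.0145, 0.0776, 0.8863) x2=(-1.3139, 0.9879, 0.1946) x3=(-0.3999, 1.2160, 0.3354) x4=(1.2615, 1.8312, 0.6568)
step 7: x0=(1.5320, -1.5138, 1.0348) x1=(0.0388, 0.1162, 0.8574) x2=(-1.2781, 1.0177, 0.1960) x3=(-0.3980, 1.1882, 0.3663) x4=(1.2486, 1.8599, 0.6306)
step 8: x0=(1.5228, -1.4712, 1.0779) x1=(0.0623, 0.1569, 0.8275) x2=(-1.2378, 1.0478, 0.1985) x3=(-0.3972, 1.1588, 0.3976) x4=(1.2342, 1.8876, 0.6043)
step 9: x0=(1.5131, -1.4278, 1.1209) x1=(0.0849, 0.2000, 0.7965) x2=(-1.1926, 1.0779, 0.2024) x3=(-0.3975, 1.1276, 0.4290) x4=(1.2184, 1.9143, 0.5779)
step 10: x0=(1.5027, -1.3836, 1.1638) x1=(0.1063, 0.2455, 0.7644) x2=(-1.1421, 1.1078, 0.2079) x3=(-0.3990, 1.0947, 0.4604) x4=(1.2012, 1.9398, 0.5515)
step 11: x0=(1.4917, -1.3385, 1.2064) x1=(0.1262, 0.2939, 0.7313) x2=(-1.0857, 1.1372, 0.2153) x3=(-0.4017, 1.0600, 0.4915) x4=(1.1826, 1.9641, 0.5251)
step 12: x0=(1.4801, -1.2925, 1.2487) x1=(0.1440, 0.3455, 0.6971) x2=(-1.0231, 1.1654, 0.2253) x3=(-0.4056, 1.0237, 0.5221) x4=(1.1626, 1.9872, 0.4987)
step 13: x0=(1.4678, -1.2457, 1.2908) x1=(0.1593, 0.4006, 0.6619) x2=(-0.9536, 1.1918, 0.2384) x3=(-0.4105, 0.9859, 0.5517) x4=(1.1411, 2.0090, 0.4724)
step 14: x0=(1.4549, -1.1980, 1.3325) x1=(0.1711, 0.4597, 0.6259) x2=(-0.8769, 1.2153, 0.2553) x3=(-0.4158, 0.9470, 0.5798) x4=(1.1182, 2.0295, 0.4462)
step 15: x0=(1.4414, -1.1494, 1.3739) x1=(0.1785, 0.5229, 0.5893) x2=(-0.7929, 1.2347, 0.2767) x3=(-0.4210, 0.9076, 0.6056) x4=(1.0938, 2.0485, 0.4201)
step 16: x0=(1.4272, -1.0999, 1.4150) x1=(0.1803, 0.5902, 0.5526) x2=(-0.7017, 1.2484, 0.3035) x3=(-0.4249, 0.8686, 0.6284) x4=(1.0680, 2.0661, 0.3942)
step 17: x0=(1.4124, -1.0495, 1.4556) x1=(0.1752, 0.6616, 0.5165) x2=(-0.6038, 1.2547, 0.3362) x3=(-0.4261, 0.8313, 0.6472) x4=(1.0407, 2.0821, 0.3685)
step 18: x0=(1.3970, -0.9982, 1.4959) x1=(0.1619, 0.7364, 0.4816) x2=(-0.5003, 1.2520, 0.3750) x3=(-0.4230, 0.7973, 0.6614) x4=(1.0118, 2.0964, 0.3430)
step 19: x0=(1.3809, -0.9460, 1.5356) x1=(0.1392, 0.8139, 0.4489) x2=(-0.3919, 1.2385, 0.4199) x3=(-0.4142, 0.7680, 0.6702) x4=(0.9813, 2.1089, 0.3178)
step 20: x0=(1.3641, -0.8930, 1.5750) x1=(0.1059, 0.8937, 0.4192) x2=(-0.2792, 1.2123, 0.4701) x3=(-0.3982, 0.7453, 0.6734) x4=(0.9490, 2.1195, 0.2930)
step 21: x0=(1.3466, -0.8390, 1.6138) x1=(0.0595, 0.9764, 0.3944) x2=(-0.1608, 1.1700, 0.5237) x3=(-0.3738, 0.7308, 0.6707) x4=(0.9150, 2.1280, 0.2685)
step 0 velocities: v0=(-0.1100, 0.8200, 0.9700) v1=(0.5900, 0.6400, -0.5100) v2=(0.2900, 0.5800, -0.0500) v3=(0.1600, -0.4000, 0.6100) v4=(-0.0900, 0.7600, -0.5500)
step 0: KE=2.7051, PE=-6.4872, E=-3.7821
step 21 velocities: v0=(-0.3956, 1.2093, 0.8566) v1=(-1.2445, 1.9196, -0.4182) v2=(2.7673, -1.2117, 1.1207) v3=(0.6451, -0.2149, -0.1242) v4=(-0.7771, 0.1640, -0.5383)
step 21: KE=11.7301, PE=-15.3646, E=-3.6345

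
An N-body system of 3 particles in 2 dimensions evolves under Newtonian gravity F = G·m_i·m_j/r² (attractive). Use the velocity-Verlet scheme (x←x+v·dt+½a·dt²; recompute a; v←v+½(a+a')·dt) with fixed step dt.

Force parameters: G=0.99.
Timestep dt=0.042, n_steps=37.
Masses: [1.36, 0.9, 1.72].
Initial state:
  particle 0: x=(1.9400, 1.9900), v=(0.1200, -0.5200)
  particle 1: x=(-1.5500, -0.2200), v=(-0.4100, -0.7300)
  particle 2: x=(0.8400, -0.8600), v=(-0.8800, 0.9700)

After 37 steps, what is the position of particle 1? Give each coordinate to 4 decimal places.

step 0: x0=(1.9400, 1.9900) x1=(-1.5500, -0.2200) x2=(0.8400, -0.8600)
step 1: x0=(1.9449, 1.9680) x1=(-1.5669, -0.2507) x2=(0.8030, -0.8191)
step 2: x0=(1.9497, 1.9456) x1=(-1.5832, -0.2814) x2=(0.7658, -0.7779)
step 3: x0=(1.9542, 1.9229) x1=(-1.5989, -0.3122) x2=(0.7284, -0.7364)
step 4: x0=(1.9585, 1.8998) x1=(-1.6140, -0.3430) x2=(0.6909, -0.6946)
step 5: x0=(1.9626, 1.8763) x1=(-1.6284, -0.3738) x2=(0.6532, -0.6525)
step 6: x0=(1.9664, 1.8525) x1=(-1.6421, -0.4046) x2=(0.6154, -0.6101)
step 7: x0=(1.9700, 1.8283) x1=(-1.6551, -0.4354) x2=(0.5774, -0.5674)
step 8: x0=(1.9733, 1.8037) x1=(-1.6674, -0.4661) x2=(0.5392, -0.5245)
step 9: x0=(1.9763, 1.7787) x1=(-1.6790, -0.4968) x2=(0.5009, -0.4812)
step 10: x0=(1.9790, 1.7533) x1=(-1.6898, -0.5274) x2=(0.4625, -0.4377)
step 11: x0=(1.9814, 1.7275) x1=(-1.6999, -0.5580) x2=(0.4238, -0.3939)
step 12: x0=(1.9835, 1.7013) x1=(-1.7093, -0.5884) x2=(0.3851, -0.3499)
step 13: x0=(1.9853, 1.6748) x1=(-1.7178, -0.6187) x2=(0.3462, -0.3056)
step 14: x0=(1.9866, 1.6478) x1=(-1.7255, -0.6488) x2=(0.3072, -0.2611)
step 15: x0=(1.9876, 1.6205) x1=(-1.7325, -0.6787) x2=(0.2680, -0.2164)
step 16: x0=(1.9883, 1.5927) x1=(-1.7387, -0.7084) x2=(0.2288, -0.1715)
step 17: x0=(1.9884, 1.5646) x1=(-1.7440, -0.7378) x2=(0.1895, -0.1264)
step 18: x0=(1.9882, 1.5361) x1=(-1.7486, -0.7669) x2=(0.1500, -0.0812)
step 19: x0=(1.9875, 1.5072) x1=(-1.7523, -0.7957) x2=(0.1106, -0.0359)
step 20: x0=(1.9864, 1.4780) x1=(-1.7553, -0.8242) x2=(0.0710, 0.0096)
step 21: x0=(1.9848, 1.4484) x1=(-1.7575, -0.8523) x2=(0.0315, 0.0551)
step 22: x0=(1.9827, 1.4184) x1=(-1.7589, -0.8800) x2=(-0.0081, 0.1007)
step 23: x0=(1.9800, 1.3881) x1=(-1.7596, -0.9073) x2=(-0.0477, 0.1464)
step 24: x0=(1.9769, 1.3575) x1=(-1.7595, -0.9341) x2=(-0.0872, 0.1920)
step 25: x0=(1.9732, 1.3266) x1=(-1.7587, -0.9605) x2=(-0.1267, 0.2377)
step 26: x0=(1.9690, 1.2954) x1=(-1.7572, -0.9863) x2=(-0.1661, 0.2833)
step 27: x0=(1.9642, 1.2640) x1=(-1.7550, -1.0116) x2=(-0.2055, 0.3289)
step 28: x0=(1.9589, 1.2323) x1=(-1.7522, -1.0364) x2=(-0.2447, 0.3743)
step 29: x0=(1.9529, 1.2003) x1=(-1.7488, -1.0607) x2=(-0.2838, 0.4197)
step 30: x0=(1.9464, 1.1681) x1=(-1.7447, -1.0844) x2=(-0.3228, 0.4650)
step 31: x0=(1.9394, 1.1357) x1=(-1.7401, -1.1075) x2=(-0.3616, 0.5101)
step 32: x0=(1.9317, 1.1032) x1=(-1.7350, -1.1301) x2=(-0.4002, 0.5551)
step 33: x0=(1.9235, 1.0704) x1=(-1.7293, -1.1520) x2=(-0.4386, 0.5999)
step 34: x0=(1.9146, 1.0375) x1=(-1.7232, -1.1734) x2=(-0.4768, 0.6445)
step 35: x0=(1.9052, 1.0045) x1=(-1.7166, -1.1942) x2=(-0.5148, 0.6890)
step 36: x0=(1.8953, 0.9714) x1=(-1.7095, -1.2145) x2=(-0.5526, 0.7332)
step 37: x0=(1.8847, 0.9382) x1=(-1.7021, -1.2342) x2=(-0.5902, 0.7771)

(-1.7021, -1.2342)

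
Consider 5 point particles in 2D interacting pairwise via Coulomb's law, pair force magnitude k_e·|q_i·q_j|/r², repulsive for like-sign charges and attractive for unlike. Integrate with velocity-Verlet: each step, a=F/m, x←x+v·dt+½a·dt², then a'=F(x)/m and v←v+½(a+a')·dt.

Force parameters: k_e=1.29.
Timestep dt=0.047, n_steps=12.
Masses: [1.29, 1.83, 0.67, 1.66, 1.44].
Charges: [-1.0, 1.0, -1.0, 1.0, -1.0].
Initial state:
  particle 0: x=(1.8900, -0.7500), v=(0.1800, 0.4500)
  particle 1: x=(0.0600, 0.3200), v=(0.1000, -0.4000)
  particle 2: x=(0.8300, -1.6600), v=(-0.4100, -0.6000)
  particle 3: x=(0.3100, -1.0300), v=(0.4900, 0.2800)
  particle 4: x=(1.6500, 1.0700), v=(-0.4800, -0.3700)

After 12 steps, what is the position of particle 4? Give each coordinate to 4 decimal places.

step 0: x0=(1.8900, -0.7500) x1=(0.0600, 0.3200) x2=(0.8300, -1.6600) x3=(0.3100, -1.0300) x4=(1.6500, 1.0700)
step 1: x0=(1.8983, -0.7288) x1=(0.0651, 0.3015) x2=(0.8076, -1.6863) x3=(0.3343, -1.0181) x4=(1.6271, 1.0527)
step 2: x0=(1.9062, -0.7074) x1=(0.0709, 0.2835) x2=(0.7796, -1.7083) x3=(0.3612, -1.0089) x4=(1.6033, 1.0358)
step 3: x0=(1.9136, -0.6860) x1=(0.0774, 0.2661) x2=(0.7464, -1.7257) x3=(0.3904, -1.0024) x4=(1.5788, 1.0190)
step 4: x0=(1.9205, -0.6647) x1=(0.0846, 0.2494) x2=(0.7086, -1.7379) x3=(0.4218, -0.9989) x4=(1.5533, 1.0026)
step 5: x0=(1.9268, -0.6436) x1=(0.0925, 0.2333) x2=(0.6666, -1.7445) x3=(0.4554, -0.9984) x4=(1.5270, 0.9863)
step 6: x0=(1.9324, -0.6227) x1=(0.1011, 0.2179) x2=(0.6212, -1.7448) x3=(0.4910, -1.0013) x4=(1.4997, 0.9703)
step 7: x0=(1.9374, -0.6021) x1=(0.1104, 0.2032) x2=(0.5729, -1.7382) x3=(0.5282, -1.0076) x4=(1.4715, 0.9545)
step 8: x0=(1.9417, -0.5819) x1=(0.1205, 0.1891) x2=(0.5227, -1.7240) x3=(0.5670, -1.0175) x4=(1.4422, 0.9388)
step 9: x0=(1.9452, -0.5622) x1=(0.1312, 0.1757) x2=(0.4717, -1.7015) x3=(0.6068, -1.0312) x4=(1.4118, 0.9233)
step 10: x0=(1.9479, -0.5431) x1=(0.1426, 0.1629) x2=(0.4210, -1.6702) x3=(0.6473, -1.0489) x4=(1.3803, 0.9080)
step 11: x0=(1.9499, -0.5247) x1=(0.1549, 0.1508) x2=(0.3724, -1.6298) x3=(0.6877, -1.0705) x4=(1.3476, 0.8927)
step 12: x0=(1.9511, -0.5071) x1=(0.1678, 0.1392) x2=(0.3276, -1.5803) x3=(0.7275, -1.0958) x4=(1.3137, 0.8775)

(1.3137, 0.8775)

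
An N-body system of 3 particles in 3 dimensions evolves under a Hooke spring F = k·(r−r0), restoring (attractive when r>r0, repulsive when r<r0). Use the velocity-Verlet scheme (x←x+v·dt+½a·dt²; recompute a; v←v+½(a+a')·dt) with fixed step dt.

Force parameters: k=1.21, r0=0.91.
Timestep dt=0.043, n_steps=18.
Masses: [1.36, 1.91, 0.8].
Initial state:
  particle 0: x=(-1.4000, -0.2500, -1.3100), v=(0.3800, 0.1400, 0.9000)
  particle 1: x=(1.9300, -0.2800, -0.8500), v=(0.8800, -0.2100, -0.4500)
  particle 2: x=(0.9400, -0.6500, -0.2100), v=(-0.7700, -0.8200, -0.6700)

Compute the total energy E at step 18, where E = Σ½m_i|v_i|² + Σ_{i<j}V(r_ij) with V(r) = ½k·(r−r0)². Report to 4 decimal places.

7.7836

step 0: x0=(-1.4000, -0.2500, -1.3100) x1=(1.9300, -0.2800, -0.8500) x2=(0.9400, -0.6500, -0.2100)
step 1: x0=(-1.3804, -0.2442, -1.2704) x1=(1.9663, -0.2891, -0.8694) x2=(0.9051, -0.6848, -0.2400)
step 2: x0=(-1.3544, -0.2389, -1.2293) x1=(1.9993, -0.2982, -0.8890) x2=(0.8670, -0.7184, -0.2725)
step 3: x0=(-1.3220, -0.2342, -1.1868) x1=(2.0290, -0.3075, -0.9086) x2=(0.8260, -0.7508, -0.3072)
step 4: x0=(-1.2835, -0.2302, -1.1430) x1=(2.0554, -0.3169, -0.9283) x2=(0.7826, -0.7819, -0.3440)
step 5: x0=(-1.2388, -0.2267, -1.0982) x1=(2.0783, -0.3265, -0.9478) x2=(0.7370, -0.8115, -0.3827)
step 6: x0=(-1.1884, -0.2240, -1.0525) x1=(2.0978, -0.3362, -0.9672) x2=(0.6897, -0.8397, -0.4233)
step 7: x0=(-1.1323, -0.2219, -1.0061) x1=(2.1138, -0.3460, -0.9864) x2=(0.6411, -0.8662, -0.4655)
step 8: x0=(-1.0708, -0.2206, -0.9593) x1=(2.1263, -0.3560, -1.0053) x2=(0.5917, -0.8912, -0.5092)
step 9: x0=(-1.0041, -0.2200, -0.9121) x1=(2.1353, -0.3662, -1.0239) x2=(0.5420, -0.9145, -0.5542)
step 10: x0=(-0.9325, -0.2200, -0.8648) x1=(2.1407, -0.3766, -1.0422) x2=(0.4923, -0.9361, -0.6002)
step 11: x0=(-0.8564, -0.2208, -0.8174) x1=(2.1427, -0.3872, -1.0601) x2=(0.4432, -0.9561, -0.6472)
step 12: x0=(-0.7760, -0.2223, -0.7703) x1=(2.1412, -0.3979, -1.0775) x2=(0.3951, -0.9745, -0.6950)
step 13: x0=(-0.6916, -0.2244, -0.7235) x1=(2.1363, -0.4089, -1.0944) x2=(0.3483, -0.9913, -0.7434)
step 14: x0=(-0.6035, -0.2270, -0.6770) x1=(2.1280, -0.4201, -1.1109) x2=(0.3033, -1.0067, -0.7923)
step 15: x0=(-0.5120, -0.2302, -0.6311) x1=(2.1165, -0.4315, -1.1267) x2=(0.2604, -1.0206, -0.8416)
step 16: x0=(-0.4175, -0.2339, -0.5859) x1=(2.1018, -0.4431, -1.1421) x2=(0.2198, -1.0332, -0.8912)
step 17: x0=(-0.3201, -0.2380, -0.5412) x1=(2.0839, -0.4550, -1.1568) x2=(0.1819, -1.0446, -0.9411)
step 18: x0=(-0.2201, -0.2424, -0.4973) x1=(2.0630, -0.4670, -1.1710) x2=(0.1467, -1.0549, -0.9911)
step 0 velocities: v0=(0.3800, 0.1400, 0.9000) v1=(0.8800, -0.2100, -0.4500) v2=(-0.7700, -0.8200, -0.6700)
step 0: KE=2.3231, PE=5.4625, E=7.7856
step 18 velocities: v0=(2.3536, -0.1080, 1.0119) v1=(-0.5186, -0.2827, -0.3221) v2=(-0.7859, -0.2248, -1.1657)
step 18: KE=5.7141, PE=2.0696, E=7.7836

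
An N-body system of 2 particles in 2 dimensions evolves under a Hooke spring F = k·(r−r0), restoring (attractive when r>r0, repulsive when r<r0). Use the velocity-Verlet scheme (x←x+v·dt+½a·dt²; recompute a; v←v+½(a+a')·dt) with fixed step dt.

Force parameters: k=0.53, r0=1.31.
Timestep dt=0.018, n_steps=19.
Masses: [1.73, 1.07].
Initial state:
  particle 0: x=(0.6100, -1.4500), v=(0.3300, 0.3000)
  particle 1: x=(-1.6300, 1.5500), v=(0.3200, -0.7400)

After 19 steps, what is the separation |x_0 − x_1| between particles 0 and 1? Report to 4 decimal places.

3.3590

step 0: x0=(0.6100, -1.4500) x1=(-1.6300, 1.5500)
step 1: x0=(0.6159, -1.4445) x1=(-1.6241, 1.5365)
step 2: x0=(0.6216, -1.4388) x1=(-1.6180, 1.5227)
step 3: x0=(0.6272, -1.4329) x1=(-1.6117, 1.5086)
step 4: x0=(0.6326, -1.4269) x1=(-1.6051, 1.4942)
step 5: x0=(0.6379, -1.4206) x1=(-1.5983, 1.4795)
step 6: x0=(0.6431, -1.4142) x1=(-1.5913, 1.4645)
step 7: x0=(0.6481, -1.4076) x1=(-1.5840, 1.4492)
step 8: x0=(0.6529, -1.4007) x1=(-1.5765, 1.4337)
step 9: x0=(0.6577, -1.3938) x1=(-1.5688, 1.4178)
step 10: x0=(0.6622, -1.3866) x1=(-1.5608, 1.4016)
step 11: x0=(0.6667, -1.3793) x1=(-1.5526, 1.3852)
step 12: x0=(0.6710, -1.3718) x1=(-1.5442, 1.3684)
step 13: x0=(0.6752, -1.3641) x1=(-1.5356, 1.3514)
step 14: x0=(0.6792, -1.3562) x1=(-1.5268, 1.3342)
step 15: x0=(0.6831, -1.3482) x1=(-1.5177, 1.3166)
step 16: x0=(0.6868, -1.3400) x1=(-1.5084, 1.2988)
step 17: x0=(0.6905, -1.3317) x1=(-1.4989, 1.2807)
step 18: x0=(0.6940, -1.3232) x1=(-1.4892, 1.2624)
step 19: x0=(0.6973, -1.3146) x1=(-1.4793, 1.2438)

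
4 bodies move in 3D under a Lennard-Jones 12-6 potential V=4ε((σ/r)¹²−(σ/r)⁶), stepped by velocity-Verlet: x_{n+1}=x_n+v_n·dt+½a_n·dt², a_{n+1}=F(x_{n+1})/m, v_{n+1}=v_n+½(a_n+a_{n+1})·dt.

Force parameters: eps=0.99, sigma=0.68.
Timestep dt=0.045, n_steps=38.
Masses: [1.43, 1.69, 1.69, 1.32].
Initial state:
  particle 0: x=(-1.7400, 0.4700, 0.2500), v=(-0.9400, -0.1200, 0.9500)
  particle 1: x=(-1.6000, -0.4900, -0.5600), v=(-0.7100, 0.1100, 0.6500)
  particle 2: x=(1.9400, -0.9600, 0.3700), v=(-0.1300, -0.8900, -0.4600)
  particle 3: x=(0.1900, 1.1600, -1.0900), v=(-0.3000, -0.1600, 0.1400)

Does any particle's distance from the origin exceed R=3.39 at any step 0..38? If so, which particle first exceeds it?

yes, particle 0

step 0: x0=(-1.7400, 0.4700, 0.2500) x1=(-1.6000, -0.4900, -0.5600) x2=(1.9400, -0.9600, 0.3700) x3=(0.1900, 1.1600, -1.0900)
step 1: x0=(-1.7823, 0.4644, 0.2926) x1=(-1.6320, -0.4849, -0.5306) x2=(1.9341, -1.0000, 0.3493) x3=(0.1765, 1.1528, -1.0837)
step 2: x0=(-1.8244, 0.4583, 0.3347) x1=(-1.6640, -0.4793, -0.5008) x2=(1.9283, -1.0401, 0.3286) x3=(0.1630, 1.1456, -1.0774)
step 3: x0=(-1.8666, 0.4517, 0.3765) x1=(-1.6961, -0.4734, -0.4707) x2=(1.9224, -1.0801, 0.3079) x3=(0.1495, 1.1384, -1.0711)
step 4: x0=(-1.9086, 0.4448, 0.4178) x1=(-1.7283, -0.4671, -0.4403) x2=(1.9166, -1.1202, 0.2872) x3=(0.1359, 1.1311, -1.0648)
step 5: x0=(-1.9505, 0.4373, 0.4587) x1=(-1.7605, -0.4604, -0.4095) x2=(1.9107, -1.1602, 0.2665) x3=(0.1224, 1.1239, -1.0584)
step 6: x0=(-1.9923, 0.4295, 0.4992) x1=(-1.7928, -0.4534, -0.3784) x2=(1.9049, -1.2003, 0.2458) x3=(0.1089, 1.1167, -1.0521)
step 7: x0=(-2.0341, 0.4212, 0.5393) x1=(-1.8252, -0.4459, -0.3469) x2=(1.8990, -1.2403, 0.2251) x3=(0.0953, 1.1095, -1.0458)
step 8: x0=(-2.0757, 0.4125, 0.5789) x1=(-1.8577, -0.4381, -0.3150) x2=(1.8932, -1.2804, 0.2044) x3=(0.0818, 1.1022, -1.0394)
step 9: x0=(-2.1172, 0.4033, 0.6180) x1=(-1.8902, -0.4300, -0.2827) x2=(1.8873, -1.3204, 0.1837) x3=(0.0682, 1.0950, -1.0331)
step 10: x0=(-2.1586, 0.3937, 0.6567) x1=(-1.9229, -0.4214, -0.2500) x2=(1.8815, -1.3605, 0.1630) x3=(0.0546, 1.0877, -1.0268)
step 11: x0=(-2.1998, 0.3836, 0.6948) x1=(-1.9557, -0.4125, -0.2169) x2=(1.8756, -1.4005, 0.1423) x3=(0.0411, 1.0805, -1.0204)
step 12: x0=(-2.2410, 0.3731, 0.7325) x1=(-1.9886, -0.4032, -0.1834) x2=(1.8697, -1.4405, 0.1216) x3=(0.0275, 1.0732, -1.0141)
step 13: x0=(-2.2819, 0.3621, 0.7695) x1=(-2.0216, -0.3934, -0.1493) x2=(1.8639, -1.4806, 0.1009) x3=(0.0139, 1.0660, -1.0077)
step 14: x0=(-2.3227, 0.3506, 0.8060) x1=(-2.0548, -0.3833, -0.1148) x2=(1.8580, -1.5206, 0.0802) x3=(0.0004, 1.0587, -1.0014)
step 15: x0=(-2.3633, 0.3386, 0.8418) x1=(-2.0881, -0.3727, -0.0797) x2=(1.8522, -1.5607, 0.0595) x3=(-0.0132, 1.0514, -0.9950)
step 16: x0=(-2.4037, 0.3260, 0.8770) x1=(-2.1216, -0.3617, -0.0441) x2=(1.8463, -1.6007, 0.0388) x3=(-0.0268, 1.0442, -0.9887)
step 17: x0=(-2.4439, 0.3130, 0.9114) x1=(-2.1552, -0.3502, -0.0078) x2=(1.8404, -1.6408, 0.0180) x3=(-0.0404, 1.0369, -0.9823)
step 18: x0=(-2.4838, 0.2993, 0.9450) x1=(-2.1891, -0.3382, 0.0291) x2=(1.8346, -1.6808, -0.0027) x3=(-0.0540, 1.0296, -0.9760)
step 19: x0=(-2.5234, 0.2850, 0.9777) x1=(-2.2232, -0.3257, 0.0668) x2=(1.8287, -1.7208, -0.0234) x3=(-0.0676, 1.0223, -0.9696)
step 20: x0=(-2.5627, 0.2701, 1.0094) x1=(-2.2576, -0.3126, 0.1053) x2=(1.8228, -1.7609, -0.0441) x3=(-0.0812, 1.0151, -0.9632)
step 21: x0=(-2.6016, 0.2544, 1.0401) x1=(-2.2923, -0.2989, 0.1448) x2=(1.8170, -1.8009, -0.0648) x3=(-0.0948, 1.0078, -0.9569)
step 22: x0=(-2.6401, 0.2380, 1.0694) x1=(-2.3274, -0.2846, 0.1853) x2=(1.8111, -1.8409, -0.0855) x3=(-0.1084, 1.0005, -0.9505)
step 23: x0=(-2.6781, 0.2207, 1.0973) x1=(-2.3629, -0.2696, 0.2271) x2=(1.8053, -1.8810, -0.1062) x3=(-0.1220, 0.9932, -0.9441)
step 24: x0=(-2.7154, 0.2025, 1.1236) x1=(-2.3990, -0.2537, 0.2703) x2=(1.7994, -1.9210, -0.1269) x3=(-0.1356, 0.9859, -0.9378)
step 25: x0=(-2.7521, 0.1832, 1.1477) x1=(-2.4356, -0.2369, 0.3152) x2=(1.7935, -1.9611, -0.1476) x3=(-0.1492, 0.9786, -0.9314)
step 26: x0=(-2.7877, 0.1626, 1.1695) x1=(-2.4731, -0.2191, 0.3622) x2=(1.7877, -2.0011, -0.1683) x3=(-0.1628, 0.9713, -0.9250)
step 27: x0=(-2.8222, 0.1406, 1.1882) x1=(-2.5115, -0.2000, 0.4117) x2=(1.7818, -2.0411, -0.1890) x3=(-0.1765, 0.9641, -0.9187)
step 28: x0=(-2.8553, 0.1170, 1.2032) x1=(-2.5512, -0.1796, 0.4644) x2=(1.7759, -2.0812, -0.2097) x3=(-0.1901, 0.9568, -0.9123)
step 29: x0=(-2.8865, 0.0917, 1.2139) x1=(-2.5924, -0.1577, 0.5207) x2=(1.7701, -2.1212, -0.2304) x3=(-0.2037, 0.9495, -0.9059)
step 30: x0=(-2.9165, 0.0652, 1.2216) x1=(-2.6347, -0.1349, 0.5795) x2=(1.7642, -2.1612, -0.2511) x3=(-0.2173, 0.9422, -0.8995)
step 31: x0=(-2.9501, 0.0414, 1.2377) x1=(-2.6738, -0.1144, 0.6313) x2=(1.7583, -2.2013, -0.2718) x3=(-0.2309, 0.9349, -0.8931)
step 32: x0=(-3.0014, 0.0276, 1.2925) x1=(-2.6981, -0.1022, 0.6502) x2=(1.7525, -2.2413, -0.2925) x3=(-0.2445, 0.9276, -0.8868)
step 33: x0=(-3.0581, 0.0160, 1.3588) x1=(-2.7177, -0.0920, 0.6596) x2=(1.7466, -2.2813, -0.3133) x3=(-0.2582, 0.9203, -0.8804)
step 34: x0=(-3.1136, 0.0041, 1.4225) x1=(-2.7384, -0.0814, 0.6710) x2=(1.7407, -2.3214, -0.3340) x3=(-0.2718, 0.9130, -0.8740)
step 35: x0=(-3.1668, -0.0084, 1.4818) x1=(-2.7610, -0.0705, 0.6862) x2=(1.7349, -2.3614, -0.3547) x3=(-0.2854, 0.9057, -0.8676)
step 36: x0=(-3.2181, -0.0211, 1.5372) x1=(-2.7852, -0.0592, 0.7047) x2=(1.7290, -2.4014, -0.3754) x3=(-0.2991, 0.8984, -0.8612)
step 37: x0=(-3.2677, -0.0340, 1.5893) x1=(-2.8109, -0.0479, 0.7260) x2=(1.7231, -2.4415, -0.3961) x3=(-0.3127, 0.8911, -0.8548)
step 38: x0=(-3.3158, -0.0469, 1.6387) x1=(-2.8378, -0.0365, 0.7495) x2=(1.7173, -2.4815, -0.4168) x3=(-0.3263, 0.8838, -0.8485)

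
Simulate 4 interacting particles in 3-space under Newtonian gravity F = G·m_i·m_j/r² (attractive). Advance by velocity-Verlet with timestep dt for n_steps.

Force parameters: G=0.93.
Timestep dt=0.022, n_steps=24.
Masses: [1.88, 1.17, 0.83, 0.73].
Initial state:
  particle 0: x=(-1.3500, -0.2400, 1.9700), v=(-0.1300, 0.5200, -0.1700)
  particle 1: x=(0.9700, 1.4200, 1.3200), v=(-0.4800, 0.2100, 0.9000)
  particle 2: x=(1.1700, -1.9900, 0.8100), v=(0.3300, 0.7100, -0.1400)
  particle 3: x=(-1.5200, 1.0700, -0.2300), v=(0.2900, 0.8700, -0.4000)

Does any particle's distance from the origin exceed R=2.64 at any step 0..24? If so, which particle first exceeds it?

step 0: x0=(-1.3500, -0.2400, 1.9700) x1=(0.9700, 1.4200, 1.3200) x2=(1.1700, -1.9900, 0.8100) x3=(-1.5200, 1.0700, -0.2300)
step 1: x0=(-1.3528, -0.2285, 1.9662) x1=(0.9594, 1.4246, 1.3398) x2=(1.1772, -1.9743, 0.8069) x3=(-1.5136, 1.0891, -0.2387)
step 2: x0=(-1.3556, -0.2170, 1.9624) x1=(0.9487, 1.4291, 1.3596) x2=(1.1844, -1.9586, 0.8039) x3=(-1.5071, 1.1081, -0.2473)
step 3: x0=(-1.3583, -0.2055, 1.9585) x1=(0.9378, 1.4334, 1.3794) x2=(1.1914, -1.9427, 0.8009) x3=(-1.5005, 1.1271, -0.2557)
step 4: x0=(-1.3609, -0.1939, 1.9545) x1=(0.9269, 1.4377, 1.3992) x2=(1.1984, -1.9267, 0.7979) x3=(-1.4939, 1.1460, -0.2640)
step 5: x0=(-1.3634, -0.1823, 1.9505) x1=(0.9158, 1.4419, 1.4189) x2=(1.2054, -1.9107, 0.7950) x3=(-1.4872, 1.1648, -0.2722)
step 6: x0=(-1.3658, -0.1706, 1.9463) x1=(0.9047, 1.4461, 1.4387) x2=(1.2122, -1.8945, 0.7921) x3=(-1.4804, 1.1835, -0.2802)
step 7: x0=(-1.3682, -0.1589, 1.9422) x1=(0.8934, 1.4501, 1.4585) x2=(1.2190, -1.8782, 0.7892) x3=(-1.4736, 1.2022, -0.2880)
step 8: x0=(-1.3705, -0.1471, 1.9379) x1=(0.8820, 1.4540, 1.4782) x2=(1.2257, -1.8619, 0.7863) x3=(-1.4667, 1.2208, -0.2957)
step 9: x0=(-1.3727, -0.1353, 1.9336) x1=(0.8705, 1.4578, 1.4980) x2=(1.2323, -1.8454, 0.7835) x3=(-1.4597, 1.2393, -0.3033)
step 10: x0=(-1.3749, -0.1234, 1.9293) x1=(0.8589, 1.4615, 1.5177) x2=(1.2388, -1.8289, 0.7807) x3=(-1.4527, 1.2577, -0.3107)
step 11: x0=(-1.3769, -0.1115, 1.9248) x1=(0.8471, 1.4652, 1.5374) x2=(1.2453, -1.8122, 0.7780) x3=(-1.4456, 1.2761, -0.3179)
step 12: x0=(-1.3789, -0.0996, 1.9204) x1=(0.8353, 1.4687, 1.5571) x2=(1.2517, -1.7955, 0.7752) x3=(-1.4384, 1.2943, -0.3250)
step 13: x0=(-1.3808, -0.0876, 1.9158) x1=(0.8233, 1.4721, 1.5768) x2=(1.2580, -1.7786, 0.7725) x3=(-1.4312, 1.3125, -0.3320)
step 14: x0=(-1.3826, -0.0755, 1.9112) x1=(0.8113, 1.4755, 1.5964) x2=(1.2642, -1.7617, 0.7699) x3=(-1.4239, 1.3307, -0.3388)
step 15: x0=(-1.3843, -0.0634, 1.9065) x1=(0.7991, 1.4787, 1.6161) x2=(1.2704, -1.7447, 0.7672) x3=(-1.4166, 1.3487, -0.3455)
step 16: x0=(-1.3860, -0.0513, 1.9018) x1=(0.7867, 1.4818, 1.6357) x2=(1.2764, -1.7275, 0.7647) x3=(-1.4092, 1.3667, -0.3520)
step 17: x0=(-1.3875, -0.0391, 1.8970) x1=(0.7743, 1.4849, 1.6553) x2=(1.2824, -1.7103, 0.7621) x3=(-1.4017, 1.3846, -0.3584)
step 18: x0=(-1.3890, -0.0268, 1.8922) x1=(0.7617, 1.4878, 1.6749) x2=(1.2884, -1.6930, 0.7596) x3=(-1.3942, 1.4024, -0.3646)
step 19: x0=(-1.3904, -0.0145, 1.8873) x1=(0.7491, 1.4906, 1.6945) x2=(1.2942, -1.6756, 0.7571) x3=(-1.3866, 1.4202, -0.3707)
step 20: x0=(-1.3917, -0.0022, 1.8823) x1=(0.7363, 1.4933, 1.7140) x2=(1.3000, -1.6581, 0.7546) x3=(-1.3790, 1.4379, -0.3767)
step 21: x0=(-1.3929, 0.0102, 1.8773) x1=(0.7234, 1.4960, 1.7335) x2=(1.3056, -1.6405, 0.7522) x3=(-1.3713, 1.4555, -0.3824)
step 22: x0=(-1.3940, 0.0227, 1.8723) x1=(0.7103, 1.4985, 1.7529) x2=(1.3112, -1.6228, 0.7498) x3=(-1.3636, 1.4730, -0.3881)
step 23: x0=(-1.3950, 0.0352, 1.8671) x1=(0.6971, 1.5009, 1.7724) x2=(1.3168, -1.6050, 0.7474) x3=(-1.3558, 1.4904, -0.3936)
step 24: x0=(-1.3959, 0.0478, 1.8620) x1=(0.6838, 1.5032, 1.7918) x2=(1.3222, -1.5871, 0.7451) x3=(-1.3479, 1.5078, -0.3989)

no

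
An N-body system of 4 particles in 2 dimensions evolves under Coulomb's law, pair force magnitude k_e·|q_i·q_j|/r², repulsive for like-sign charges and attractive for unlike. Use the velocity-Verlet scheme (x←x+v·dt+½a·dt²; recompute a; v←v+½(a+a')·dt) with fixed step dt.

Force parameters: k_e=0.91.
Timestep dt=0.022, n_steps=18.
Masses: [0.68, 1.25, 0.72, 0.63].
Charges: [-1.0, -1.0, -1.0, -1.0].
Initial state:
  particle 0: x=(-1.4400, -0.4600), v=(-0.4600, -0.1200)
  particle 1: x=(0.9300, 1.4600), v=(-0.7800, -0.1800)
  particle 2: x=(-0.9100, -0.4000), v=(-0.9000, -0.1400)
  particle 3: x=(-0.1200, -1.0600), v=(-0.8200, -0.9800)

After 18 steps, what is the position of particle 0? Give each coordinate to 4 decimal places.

step 0: x0=(-1.4400, -0.4600) x1=(0.9300, 1.4600) x2=(-0.9100, -0.4000) x3=(-0.1200, -1.0600)
step 1: x0=(-1.4514, -0.4627) x1=(0.9129, 1.4561) x2=(-0.9290, -0.4028) x3=(-0.1377, -1.0819)
step 2: x0=(-1.4655, -0.4656) x1=(0.8958, 1.4523) x2=(-0.9463, -0.4051) x3=(-0.1546, -1.1044)
step 3: x0=(-1.4823, -0.4687) x1=(0.8789, 1.4486) x2=(-0.9618, -0.4067) x3=(-0.1707, -1.1276)
step 4: x0=(-1.5017, -0.4720) x1=(0.8620, 1.4450) x2=(-0.9756, -0.4079) x3=(-0.1862, -1.1514)
step 5: x0=(-1.5237, -0.4755) x1=(0.8452, 1.4415) x2=(-0.9876, -0.4085) x3=(-0.2010, -1.1758)
step 6: x0=(-1.5483, -0.4791) x1=(0.8285, 1.4381) x2=(-0.9980, -0.4085) x3=(-0.2151, -1.2009)
step 7: x0=(-1.5752, -0.4829) x1=(0.8119, 1.4348) x2=(-1.0069, -0.4080) x3=(-0.2286, -1.2266)
step 8: x0=(-1.6044, -0.4869) x1=(0.7954, 1.4316) x2=(-1.0142, -0.4069) x3=(-0.2415, -1.2530)
step 9: x0=(-1.6356, -0.4911) x1=(0.7789, 1.4285) x2=(-1.0203, -0.4054) x3=(-0.2538, -1.2799)
step 10: x0=(-1.6688, -0.4954) x1=(0.7625, 1.4255) x2=(-1.0252, -0.4033) x3=(-0.2655, -1.3074)
step 11: x0=(-1.7038, -0.4998) x1=(0.7463, 1.4226) x2=(-1.0289, -0.4008) x3=(-0.2768, -1.3356)
step 12: x0=(-1.7405, -0.5044) x1=(0.7300, 1.4199) x2=(-1.0317, -0.3979) x3=(-0.2875, -1.3643)
step 13: x0=(-1.7786, -0.5091) x1=(0.7139, 1.4172) x2=(-1.0337, -0.3945) x3=(-0.2978, -1.3936)
step 14: x0=(-1.8181, -0.5139) x1=(0.6979, 1.4146) x2=(-1.0348, -0.3906) x3=(-0.3076, -1.4234)
step 15: x0=(-1.8588, -0.5187) x1=(0.6819, 1.4121) x2=(-1.0353, -0.3864) x3=(-0.3170, -1.4538)
step 16: x0=(-1.9007, -0.5237) x1=(0.6660, 1.4097) x2=(-1.0352, -0.3818) x3=(-0.3260, -1.4848)
step 17: x0=(-1.9436, -0.5287) x1=(0.6502, 1.4074) x2=(-1.0346, -0.3769) x3=(-0.3347, -1.5162)
step 18: x0=(-1.9875, -0.5338) x1=(0.6344, 1.4052) x2=(-1.0336, -0.3716) x3=(-0.3429, -1.5482)

(-1.9875, -0.5338)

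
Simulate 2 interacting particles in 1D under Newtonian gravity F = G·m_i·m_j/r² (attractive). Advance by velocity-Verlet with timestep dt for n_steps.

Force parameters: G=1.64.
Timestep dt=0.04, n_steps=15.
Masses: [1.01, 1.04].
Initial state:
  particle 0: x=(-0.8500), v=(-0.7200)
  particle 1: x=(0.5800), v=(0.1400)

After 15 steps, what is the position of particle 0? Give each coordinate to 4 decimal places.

step 0: x0=(-0.8500) x1=(0.5800)
step 1: x0=(-0.8781) x1=(0.5850)
step 2: x0=(-0.9050) x1=(0.5887)
step 3: x0=(-0.9306) x1=(0.5912)
step 4: x0=(-0.9551) x1=(0.5926)
step 5: x0=(-0.9784) x1=(0.5928)
step 6: x0=(-1.0006) x1=(0.5921)
step 7: x0=(-1.0217) x1=(0.5902)
step 8: x0=(-1.0418) x1=(0.5873)
step 9: x0=(-1.0609) x1=(0.5835)
step 10: x0=(-1.0789) x1=(0.5786)
step 11: x0=(-1.0960) x1=(0.5728)
step 12: x0=(-1.1121) x1=(0.5661)
step 13: x0=(-1.1272) x1=(0.5584)
step 14: x0=(-1.1413) x1=(0.5497)
step 15: x0=(-1.1545) x1=(0.5402)

(-1.1545)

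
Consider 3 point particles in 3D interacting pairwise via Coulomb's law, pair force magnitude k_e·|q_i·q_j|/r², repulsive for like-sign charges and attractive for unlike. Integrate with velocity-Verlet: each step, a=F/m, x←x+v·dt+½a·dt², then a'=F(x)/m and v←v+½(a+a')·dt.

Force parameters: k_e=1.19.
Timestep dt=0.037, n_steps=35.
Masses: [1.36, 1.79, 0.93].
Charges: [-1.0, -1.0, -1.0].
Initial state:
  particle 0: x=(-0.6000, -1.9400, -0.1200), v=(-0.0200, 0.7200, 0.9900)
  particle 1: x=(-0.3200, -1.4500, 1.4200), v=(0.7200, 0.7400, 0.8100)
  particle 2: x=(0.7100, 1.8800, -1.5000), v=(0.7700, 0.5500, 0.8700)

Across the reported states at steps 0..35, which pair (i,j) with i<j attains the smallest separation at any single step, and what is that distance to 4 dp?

step 0: x0=(-0.6000, -1.9400, -0.1200) x1=(-0.3200, -1.4500, 1.4200) x2=(0.7100, 1.8800, -1.5000)
step 1: x0=(-0.6008, -1.9135, -0.0836) x1=(-0.2933, -1.4226, 1.4501) x2=(0.7385, 1.9004, -1.4679)
step 2: x0=(-0.6017, -1.8871, -0.0475) x1=(-0.2666, -1.3951, 1.4806) x2=(0.7671, 1.9210, -1.4358)
step 3: x0=(-0.6027, -1.8609, -0.0119) x1=(-0.2398, -1.3675, 1.5115) x2=(0.7957, 1.9417, -1.4038)
step 4: x0=(-0.6038, -1.8350, 0.0234) x1=(-0.2130, -1.3399, 1.5426) x2=(0.8244, 1.9626, -1.3719)
step 5: x0=(-0.6051, -1.8092, 0.0582) x1=(-0.1861, -1.3122, 1.5741) x2=(0.8531, 1.9836, -1.3401)
step 6: x0=(-0.6064, -1.7836, 0.0927) x1=(-0.1591, -1.2845, 1.6060) x2=(0.8818, 2.0048, -1.3084)
step 7: x0=(-0.6080, -1.7582, 0.1268) x1=(-0.1320, -1.2567, 1.6382) x2=(0.9107, 2.0261, -1.2768)
step 8: x0=(-0.6096, -1.7330, 0.1605) x1=(-0.1049, -1.2288, 1.6707) x2=(0.9395, 2.0475, -1.2452)
step 9: x0=(-0.6115, -1.7080, 0.1939) x1=(-0.0777, -1.2008, 1.7035) x2=(0.9685, 2.0691, -1.2138)
step 10: x0=(-0.6134, -1.6831, 0.2269) x1=(-0.0503, -1.1728, 1.7367) x2=(0.9974, 2.0908, -1.1824)
step 11: x0=(-0.6156, -1.6585, 0.2595) x1=(-0.0229, -1.1447, 1.7701) x2=(1.0265, 2.1127, -1.1511)
step 12: x0=(-0.6179, -1.6340, 0.2918) x1=(0.0046, -1.1165, 1.8039) x2=(1.0556, 2.1348, -1.1199)
step 13: x0=(-0.6204, -1.6097, 0.3238) x1=(0.0322, -1.0883, 1.8380) x2=(1.0847, 2.1569, -1.0888)
step 14: x0=(-0.6231, -1.5856, 0.3554) x1=(0.0600, -1.0601, 1.8724) x2=(1.1139, 2.1792, -1.0578)
step 15: x0=(-0.6259, -1.5616, 0.3867) x1=(0.0878, -1.0317, 1.9070) x2=(1.1432, 2.2017, -1.0268)
step 16: x0=(-0.6289, -1.5378, 0.4177) x1=(0.1158, -1.0033, 1.9420) x2=(1.1725, 2.2243, -0.9960)
step 17: x0=(-0.6321, -1.5142, 0.4484) x1=(0.1438, -0.9749, 1.9772) x2=(1.2019, 2.2470, -0.9652)
step 18: x0=(-0.6355, -1.4907, 0.4788) x1=(0.1720, -0.9464, 2.0127) x2=(1.2313, 2.2699, -0.9345)
step 19: x0=(-0.6391, -1.4674, 0.5089) x1=(0.2003, -0.9179, 2.0484) x2=(1.2608, 2.2929, -0.9039)
step 20: x0=(-0.6429, -1.4443, 0.5388) x1=(0.2286, -0.8893, 2.0844) x2=(1.2903, 2.3160, -0.8734)
step 21: x0=(-0.6468, -1.4213, 0.5683) x1=(0.2571, -0.8607, 2.1207) x2=(1.3199, 2.3393, -0.8430)
step 22: x0=(-0.6510, -1.3985, 0.5976) x1=(0.2858, -0.8320, 2.1572) x2=(1.3496, 2.3627, -0.8126)
step 23: x0=(-0.6553, -1.3758, 0.6267) x1=(0.3145, -0.8033, 2.1939) x2=(1.3793, 2.3863, -0.7824)
step 24: x0=(-0.6598, -1.3533, 0.6555) x1=(0.3433, -0.7745, 2.2309) x2=(1.4091, 2.4100, -0.7522)
step 25: x0=(-0.6645, -1.3309, 0.6840) x1=(0.3723, -0.7457, 2.2681) x2=(1.4390, 2.4338, -0.7221)
step 26: x0=(-0.6694, -1.3086, 0.7124) x1=(0.4013, -0.7169, 2.3055) x2=(1.4689, 2.4577, -0.6921)
step 27: x0=(-0.6745, -1.2865, 0.7405) x1=(0.4305, -0.6880, 2.3431) x2=(1.4988, 2.4818, -0.6622)
step 28: x0=(-0.6798, -1.2645, 0.7684) x1=(0.4598, -0.6591, 2.3809) x2=(1.5289, 2.5060, -0.6323)
step 29: x0=(-0.6852, -1.2426, 0.7962) x1=(0.4892, -0.6301, 2.4189) x2=(1.5589, 2.5304, -0.6026)
step 30: x0=(-0.6908, -1.2209, 0.8237) x1=(0.5187, -0.6012, 2.4571) x2=(1.5891, 2.5548, -0.5729)
step 31: x0=(-0.6966, -1.1993, 0.8510) x1=(0.5483, -0.5722, 2.4955) x2=(1.6193, 2.5794, -0.5433)
step 32: x0=(-0.7026, -1.1778, 0.8782) x1=(0.5780, -0.5432, 2.5340) x2=(1.6496, 2.6042, -0.5138)
step 33: x0=(-0.7088, -1.1564, 0.9051) x1=(0.6078, -0.5141, 2.5728) x2=(1.6799, 2.6290, -0.4844)
step 34: x0=(-0.7151, -1.1351, 0.9320) x1=(0.6377, -0.4851, 2.6117) x2=(1.7103, 2.6540, -0.4551)
step 35: x0=(-0.7216, -1.1140, 0.9586) x1=(0.6677, -0.4560, 2.6508) x2=(1.7407, 2.6791, -0.4258)

pair (0,1), distance 1.6394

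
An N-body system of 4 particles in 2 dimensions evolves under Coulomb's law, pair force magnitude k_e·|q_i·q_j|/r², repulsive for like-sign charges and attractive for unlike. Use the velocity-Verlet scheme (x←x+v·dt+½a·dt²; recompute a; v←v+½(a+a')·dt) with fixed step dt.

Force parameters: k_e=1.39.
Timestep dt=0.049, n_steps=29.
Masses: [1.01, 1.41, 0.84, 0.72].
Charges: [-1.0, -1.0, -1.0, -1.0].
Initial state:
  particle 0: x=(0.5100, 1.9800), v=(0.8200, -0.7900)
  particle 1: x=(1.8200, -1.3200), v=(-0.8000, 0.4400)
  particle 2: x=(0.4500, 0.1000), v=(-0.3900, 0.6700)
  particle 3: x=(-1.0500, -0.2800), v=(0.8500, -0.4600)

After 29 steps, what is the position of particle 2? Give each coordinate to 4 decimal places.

step 0: x0=(0.5100, 1.9800) x1=(1.8200, -1.3200) x2=(0.4500, 0.1000) x3=(-1.0500, -0.2800)
step 1: x0=(0.5503, 1.9421) x1=(1.7812, -1.2988) x2=(0.4313, 0.1328) x3=(-1.0097, -0.3029)
step 2: x0=(0.5908, 1.9057) x1=(1.7431, -1.2783) x2=(0.4135, 0.1657) x3=(-0.9722, -0.3268)
step 3: x0=(0.6315, 1.8711) x1=(1.7057, -1.2585) x2=(0.3967, 0.1987) x3=(-0.9376, -0.3517)
step 4: x0=(0.6726, 1.8383) x1=(1.6692, -1.2396) x2=(0.3807, 0.2318) x3=(-0.9060, -0.3778)
step 5: x0=(0.7141, 1.8074) x1=(1.6334, -1.2214) x2=(0.3655, 0.2650) x3=(-0.8774, -0.4052)
step 6: x0=(0.7560, 1.7784) x1=(1.5984, -1.2039) x2=(0.3510, 0.2985) x3=(-0.8519, -0.4340)
step 7: x0=(0.7984, 1.7515) x1=(1.5642, -1.1874) x2=(0.3372, 0.3321) x3=(-0.8294, -0.4642)
step 8: x0=(0.8415, 1.7267) x1=(1.5308, -1.1716) x2=(0.3237, 0.3660) x3=(-0.8099, -0.4961)
step 9: x0=(0.8853, 1.7041) x1=(1.4983, -1.1567) x2=(0.3106, 0.4001) x3=(-0.7933, -0.5296)
step 10: x0=(0.9300, 1.6836) x1=(1.4666, -1.1427) x2=(0.2974, 0.4345) x3=(-0.7795, -0.5648)
step 11: x0=(0.9755, 1.6654) x1=(1.4357, -1.1296) x2=(0.2841, 0.4692) x3=(-0.7685, -0.6018)
step 12: x0=(1.0221, 1.6494) x1=(1.4057, -1.1174) x2=(0.2704, 0.5041) x3=(-0.7602, -0.6404)
step 13: x0=(1.0699, 1.6356) x1=(1.3766, -1.1060) x2=(0.2561, 0.5394) x3=(-0.7545, -0.6807)
step 14: x0=(1.1189, 1.6240) x1=(1.3483, -1.0956) x2=(0.2409, 0.5750) x3=(-0.7512, -0.7227)
step 15: x0=(1.1693, 1.6144) x1=(1.3209, -1.0861) x2=(0.2248, 0.6110) x3=(-0.7503, -0.7662)
step 16: x0=(1.2210, 1.6069) x1=(1.2943, -1.0774) x2=(0.2075, 0.6474) x3=(-0.7517, -0.8114)
step 17: x0=(1.2741, 1.6012) x1=(1.2686, -1.0697) x2=(0.1889, 0.6843) x3=(-0.7553, -0.8580)
step 18: x0=(1.3288, 1.5973) x1=(1.2438, -1.0628) x2=(0.1689, 0.7217) x3=(-0.7611, -0.9060)
step 19: x0=(1.3848, 1.5951) x1=(1.2198, -1.0567) x2=(0.1475, 0.7598) x3=(-0.7689, -0.9555)
step 20: x0=(1.4424, 1.5943) x1=(1.1967, -1.0515) x2=(0.1247, 0.7986) x3=(-0.7788, -1.0063)
step 21: x0=(1.5013, 1.5950) x1=(1.1744, -1.0471) x2=(0.1005, 0.8382) x3=(-0.7906, -1.0584)
step 22: x0=(1.5617, 1.5970) x1=(1.1529, -1.0434) x2=(0.0749, 0.8786) x3=(-0.8043, -1.1117)
step 23: x0=(1.6233, 1.6001) x1=(1.1322, -1.0405) x2=(0.0478, 0.9198) x3=(-0.8198, -1.1662)
step 24: x0=(1.6863, 1.6043) x1=(1.1124, -1.0382) x2=(0.0195, 0.9618) x3=(-0.8371, -1.2219)
step 25: x0=(1.7504, 1.6095) x1=(1.0932, -1.0366) x2=(-0.0101, 1.0048) x3=(-0.8562, -1.2788)
step 26: x0=(1.8157, 1.6156) x1=(1.0749, -1.0357) x2=(-0.0409, 1.0487) x3=(-0.8769, -1.3367)
step 27: x0=(1.8821, 1.6225) x1=(1.0572, -1.0353) x2=(-0.0729, 1.0935) x3=(-0.8992, -1.3958)
step 28: x0=(1.9495, 1.6302) x1=(1.0402, -1.0355) x2=(-0.1059, 1.1392) x3=(-0.9231, -1.4559)
step 29: x0=(2.0180, 1.6386) x1=(1.0239, -1.0361) x2=(-0.1399, 1.1858) x3=(-0.9484, -1.5170)

(-0.1399, 1.1858)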